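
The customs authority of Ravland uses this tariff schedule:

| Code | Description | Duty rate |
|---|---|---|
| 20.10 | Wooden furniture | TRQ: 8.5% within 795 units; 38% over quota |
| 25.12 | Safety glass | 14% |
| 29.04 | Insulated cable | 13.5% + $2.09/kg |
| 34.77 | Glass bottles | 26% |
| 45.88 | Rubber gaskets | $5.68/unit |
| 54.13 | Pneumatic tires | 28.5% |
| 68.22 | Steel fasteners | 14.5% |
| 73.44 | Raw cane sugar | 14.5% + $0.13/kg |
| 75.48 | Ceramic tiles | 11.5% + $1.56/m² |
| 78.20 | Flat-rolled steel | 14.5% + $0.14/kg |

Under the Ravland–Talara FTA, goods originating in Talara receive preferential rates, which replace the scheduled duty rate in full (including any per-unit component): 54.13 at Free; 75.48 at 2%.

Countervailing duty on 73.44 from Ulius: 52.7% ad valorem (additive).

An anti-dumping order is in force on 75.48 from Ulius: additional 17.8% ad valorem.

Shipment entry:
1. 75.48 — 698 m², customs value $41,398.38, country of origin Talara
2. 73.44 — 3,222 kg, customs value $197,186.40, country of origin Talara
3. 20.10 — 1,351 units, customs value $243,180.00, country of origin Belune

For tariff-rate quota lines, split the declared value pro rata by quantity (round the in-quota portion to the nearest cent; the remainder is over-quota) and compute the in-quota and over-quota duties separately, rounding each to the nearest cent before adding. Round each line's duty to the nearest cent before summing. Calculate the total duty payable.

$80,032.76

Line 1 (75.48, Talara, 698 m², $41,398.38):
Base rate for 75.48 is 11.5% + $1.56/m².
Origin Talara qualifies under the Ravland–Talara agreement and 75.48 is covered: preferential rate 2% applies instead.
The additional-duty order on 75.48 targets Ulius, not Talara; it does not apply.
Duty = $41,398.38 × 2% = $827.97.
Line 2 (73.44, Talara, 3,222 kg, $197,186.40):
Base rate for 73.44 is 14.5% + $0.13/kg.
Origin Talara is the FTA partner but 73.44 is not on the preference list; base rate stands.
The additional-duty order on 73.44 targets Ulius, not Talara; it does not apply.
Duty = $197,186.40 × 14.5% + 3,222 × $0.13 = $29,010.89.
Line 3 (20.10, Belune, 1,351 units, $243,180.00):
Code 20.10 is under a tariff-rate quota (threshold 795 units). In-quota: 795 units at 8.5%; over-quota: 556 units at 38%.
Pro-rata value split: in-quota = $243,180.00 × 795/1,351 = $143,100.00; over-quota = $243,180.00 − $143,100.00 = $100,080.00.
In-quota duty = $143,100.00 × 8.5% = $12,163.50. Over-quota duty = $100,080.00 × 38% = $38,030.40.
Line duty = $12,163.50 + $38,030.40 = $50,193.90.
Total = $827.97 + $29,010.89 + $50,193.90 = $80,032.76.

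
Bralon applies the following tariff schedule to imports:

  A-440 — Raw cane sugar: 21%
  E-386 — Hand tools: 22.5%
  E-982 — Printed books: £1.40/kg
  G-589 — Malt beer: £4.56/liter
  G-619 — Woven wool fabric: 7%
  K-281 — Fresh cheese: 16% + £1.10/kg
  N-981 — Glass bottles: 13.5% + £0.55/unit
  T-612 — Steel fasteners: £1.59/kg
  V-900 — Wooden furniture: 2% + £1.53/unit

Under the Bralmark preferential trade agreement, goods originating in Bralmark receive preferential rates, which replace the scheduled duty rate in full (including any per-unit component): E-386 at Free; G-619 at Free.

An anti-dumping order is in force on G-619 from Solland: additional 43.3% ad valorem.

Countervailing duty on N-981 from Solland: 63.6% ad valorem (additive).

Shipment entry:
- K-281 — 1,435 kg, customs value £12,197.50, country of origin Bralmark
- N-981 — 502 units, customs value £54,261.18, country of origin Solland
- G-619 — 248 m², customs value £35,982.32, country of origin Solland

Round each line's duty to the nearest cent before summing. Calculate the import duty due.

£63,740.68

Line 1 (K-281, Bralmark, 1,435 kg, £12,197.50):
Base rate for K-281 is 16% + £1.10/kg.
Origin Bralmark is the FTA partner but K-281 is not on the preference list; base rate stands.
Duty = £12,197.50 × 16% + 1,435 × £1.10 = £3,530.10.
Line 2 (N-981, Solland, 502 units, £54,261.18):
Base rate for N-981 is 13.5% + £0.55/unit.
Additional duty on N-981 from Solland: +63.6%. Applied ad valorem rate: 13.5% + 63.6% = 77.1%.
Duty = £54,261.18 × 77.1% + 502 × £0.55 = £42,111.47.
Line 3 (G-619, Solland, 248 m², £35,982.32):
Base rate for G-619 is 7%.
G-619 has an FTA preferential rate, but origin Solland is not Bralmark; base rate stands.
Additional duty on G-619 from Solland: +43.3%. Applied ad valorem rate: 7% + 43.3% = 50.3%.
Duty = £35,982.32 × 50.3% = £18,099.11.
Total = £3,530.10 + £42,111.47 + £18,099.11 = £63,740.68.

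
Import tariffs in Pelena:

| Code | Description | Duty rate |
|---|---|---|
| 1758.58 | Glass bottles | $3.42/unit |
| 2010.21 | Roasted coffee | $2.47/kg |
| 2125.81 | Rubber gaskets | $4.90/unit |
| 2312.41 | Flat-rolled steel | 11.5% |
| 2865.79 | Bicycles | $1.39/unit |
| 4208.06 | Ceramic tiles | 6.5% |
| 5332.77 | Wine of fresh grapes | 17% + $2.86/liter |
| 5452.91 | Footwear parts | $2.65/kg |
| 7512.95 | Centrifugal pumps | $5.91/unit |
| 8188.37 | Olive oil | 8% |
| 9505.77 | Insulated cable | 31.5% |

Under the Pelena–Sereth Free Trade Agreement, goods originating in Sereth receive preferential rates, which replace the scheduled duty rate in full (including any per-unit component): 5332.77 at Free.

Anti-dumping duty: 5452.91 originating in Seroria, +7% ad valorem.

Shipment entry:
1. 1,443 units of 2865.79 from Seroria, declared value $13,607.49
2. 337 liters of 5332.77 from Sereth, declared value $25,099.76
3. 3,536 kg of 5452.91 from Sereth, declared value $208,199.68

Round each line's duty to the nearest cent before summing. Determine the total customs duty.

$11,376.17

Line 1 (2865.79, Seroria, 1,443 units, $13,607.49):
Base rate for 2865.79 is $1.39/unit.
Duty = 1,443 × $1.39 = $2,005.77.
Line 2 (5332.77, Sereth, 337 liters, $25,099.76):
Base rate for 5332.77 is 17% + $2.86/liter.
Origin Sereth qualifies under the Pelena–Sereth agreement and 5332.77 is covered: preferential rate Free applies instead.
Duty = $25,099.76 × 0% = $0.00.
Line 3 (5452.91, Sereth, 3,536 kg, $208,199.68):
Base rate for 5452.91 is $2.65/kg.
Origin Sereth is the FTA partner but 5452.91 is not on the preference list; base rate stands.
The additional-duty order on 5452.91 targets Seroria, not Sereth; it does not apply.
Duty = 3,536 × $2.65 = $9,370.40.
Total = $2,005.77 + $0.00 + $9,370.40 = $11,376.17.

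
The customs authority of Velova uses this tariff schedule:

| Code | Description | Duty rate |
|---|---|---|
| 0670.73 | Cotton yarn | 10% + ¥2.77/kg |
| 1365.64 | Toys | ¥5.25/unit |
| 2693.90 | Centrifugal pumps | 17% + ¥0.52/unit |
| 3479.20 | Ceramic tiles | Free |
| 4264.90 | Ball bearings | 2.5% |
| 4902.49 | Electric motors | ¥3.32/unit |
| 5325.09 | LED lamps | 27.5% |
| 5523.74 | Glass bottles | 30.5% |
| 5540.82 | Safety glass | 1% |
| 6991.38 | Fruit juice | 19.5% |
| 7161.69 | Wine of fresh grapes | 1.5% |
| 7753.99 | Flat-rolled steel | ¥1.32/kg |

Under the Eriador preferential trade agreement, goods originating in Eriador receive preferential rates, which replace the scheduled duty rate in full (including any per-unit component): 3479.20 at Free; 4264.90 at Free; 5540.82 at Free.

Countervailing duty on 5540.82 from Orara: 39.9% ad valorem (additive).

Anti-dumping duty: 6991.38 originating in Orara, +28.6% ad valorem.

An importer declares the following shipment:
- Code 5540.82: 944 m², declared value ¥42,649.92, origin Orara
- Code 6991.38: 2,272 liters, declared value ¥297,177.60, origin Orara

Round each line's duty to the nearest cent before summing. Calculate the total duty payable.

Line 1 (5540.82, Orara, 944 m², ¥42,649.92):
Base rate for 5540.82 is 1%.
5540.82 has an FTA preferential rate, but origin Orara is not Eriador; base rate stands.
Additional duty on 5540.82 from Orara: +39.9%. Applied ad valorem rate: 1% + 39.9% = 40.9%.
Duty = ¥42,649.92 × 40.9% = ¥17,443.82.
Line 2 (6991.38, Orara, 2,272 liters, ¥297,177.60):
Base rate for 6991.38 is 19.5%.
Additional duty on 6991.38 from Orara: +28.6%. Applied ad valorem rate: 19.5% + 28.6% = 48.1%.
Duty = ¥297,177.60 × 48.1% = ¥142,942.43.
Total = ¥17,443.82 + ¥142,942.43 = ¥160,386.25.

¥160,386.25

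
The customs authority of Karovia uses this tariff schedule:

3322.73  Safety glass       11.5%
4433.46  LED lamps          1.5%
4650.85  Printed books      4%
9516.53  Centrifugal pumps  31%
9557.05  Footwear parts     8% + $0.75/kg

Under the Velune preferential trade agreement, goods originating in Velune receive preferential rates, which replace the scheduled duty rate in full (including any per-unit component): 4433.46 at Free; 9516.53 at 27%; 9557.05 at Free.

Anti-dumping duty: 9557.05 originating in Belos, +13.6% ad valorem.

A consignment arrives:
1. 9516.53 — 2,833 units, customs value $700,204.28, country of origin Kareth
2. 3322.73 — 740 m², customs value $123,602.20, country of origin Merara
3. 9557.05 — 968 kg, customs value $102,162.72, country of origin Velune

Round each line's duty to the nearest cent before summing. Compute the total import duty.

$231,277.58

Line 1 (9516.53, Kareth, 2,833 units, $700,204.28):
Base rate for 9516.53 is 31%.
9516.53 has an FTA preferential rate, but origin Kareth is not Velune; base rate stands.
Duty = $700,204.28 × 31% = $217,063.33.
Line 2 (3322.73, Merara, 740 m², $123,602.20):
Base rate for 3322.73 is 11.5%.
Duty = $123,602.20 × 11.5% = $14,214.25.
Line 3 (9557.05, Velune, 968 kg, $102,162.72):
Base rate for 9557.05 is 8% + $0.75/kg.
Origin Velune qualifies under the Karovia–Velune agreement and 9557.05 is covered: preferential rate Free applies instead.
The additional-duty order on 9557.05 targets Belos, not Velune; it does not apply.
Duty = $102,162.72 × 0% = $0.00.
Total = $217,063.33 + $14,214.25 + $0.00 = $231,277.58.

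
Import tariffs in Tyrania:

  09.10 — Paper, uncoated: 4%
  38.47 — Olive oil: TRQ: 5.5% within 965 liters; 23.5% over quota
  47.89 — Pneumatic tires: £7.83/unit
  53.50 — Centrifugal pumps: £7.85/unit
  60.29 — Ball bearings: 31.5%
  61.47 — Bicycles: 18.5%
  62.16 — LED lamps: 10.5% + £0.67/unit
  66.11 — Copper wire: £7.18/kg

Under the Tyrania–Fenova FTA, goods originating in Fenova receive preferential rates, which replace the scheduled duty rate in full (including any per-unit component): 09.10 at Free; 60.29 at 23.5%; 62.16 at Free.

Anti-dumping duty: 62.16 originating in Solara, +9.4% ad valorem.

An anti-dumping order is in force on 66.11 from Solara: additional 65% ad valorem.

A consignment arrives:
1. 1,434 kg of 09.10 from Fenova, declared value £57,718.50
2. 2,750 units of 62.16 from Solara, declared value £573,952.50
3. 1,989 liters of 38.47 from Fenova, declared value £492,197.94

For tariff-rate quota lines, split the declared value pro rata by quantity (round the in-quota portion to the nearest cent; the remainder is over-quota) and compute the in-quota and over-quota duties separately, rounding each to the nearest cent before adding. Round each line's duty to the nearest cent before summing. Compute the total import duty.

£188,741.76

Line 1 (09.10, Fenova, 1,434 kg, £57,718.50):
Base rate for 09.10 is 4%.
Origin Fenova qualifies under the Tyrania–Fenova agreement and 09.10 is covered: preferential rate Free applies instead.
Duty = £57,718.50 × 0% = £0.00.
Line 2 (62.16, Solara, 2,750 units, £573,952.50):
Base rate for 62.16 is 10.5% + £0.67/unit.
62.16 has an FTA preferential rate, but origin Solara is not Fenova; base rate stands.
Additional duty on 62.16 from Solara: +9.4%. Applied ad valorem rate: 10.5% + 9.4% = 19.9%.
Duty = £573,952.50 × 19.9% + 2,750 × £0.67 = £116,059.05.
Line 3 (38.47, Fenova, 1,989 liters, £492,197.94):
Code 38.47 is under a tariff-rate quota (threshold 965 liters). In-quota: 965 liters at 5.5%; over-quota: 1,024 liters at 23.5%.
Pro-rata value split: in-quota = £492,197.94 × 965/1,989 = £238,798.90; over-quota = £492,197.94 − £238,798.90 = £253,399.04.
In-quota duty = £238,798.90 × 5.5% = £13,133.94. Over-quota duty = £253,399.04 × 23.5% = £59,548.77.
Line duty = £13,133.94 + £59,548.77 = £72,682.71.
Total = £0.00 + £116,059.05 + £72,682.71 = £188,741.76.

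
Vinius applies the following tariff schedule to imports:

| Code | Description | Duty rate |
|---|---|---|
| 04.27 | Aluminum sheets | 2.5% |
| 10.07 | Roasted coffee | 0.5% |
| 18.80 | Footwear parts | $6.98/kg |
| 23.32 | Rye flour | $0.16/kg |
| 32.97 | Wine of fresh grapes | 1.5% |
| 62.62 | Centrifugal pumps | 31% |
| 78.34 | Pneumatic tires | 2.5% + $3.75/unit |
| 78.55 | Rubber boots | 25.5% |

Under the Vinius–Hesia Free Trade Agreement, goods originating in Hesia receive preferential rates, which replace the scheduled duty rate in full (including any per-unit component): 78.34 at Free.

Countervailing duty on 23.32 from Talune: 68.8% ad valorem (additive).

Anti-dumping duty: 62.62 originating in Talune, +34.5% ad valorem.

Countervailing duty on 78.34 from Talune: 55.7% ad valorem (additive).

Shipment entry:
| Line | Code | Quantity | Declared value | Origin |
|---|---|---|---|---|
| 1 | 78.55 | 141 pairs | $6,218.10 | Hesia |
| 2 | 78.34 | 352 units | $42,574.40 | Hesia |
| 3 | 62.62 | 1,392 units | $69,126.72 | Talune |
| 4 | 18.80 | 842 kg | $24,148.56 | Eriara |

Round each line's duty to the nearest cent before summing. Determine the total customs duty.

$52,740.78

Line 1 (78.55, Hesia, 141 pairs, $6,218.10):
Base rate for 78.55 is 25.5%.
Origin Hesia is the FTA partner but 78.55 is not on the preference list; base rate stands.
Duty = $6,218.10 × 25.5% = $1,585.62.
Line 2 (78.34, Hesia, 352 units, $42,574.40):
Base rate for 78.34 is 2.5% + $3.75/unit.
Origin Hesia qualifies under the Vinius–Hesia agreement and 78.34 is covered: preferential rate Free applies instead.
The additional-duty order on 78.34 targets Talune, not Hesia; it does not apply.
Duty = $42,574.40 × 0% = $0.00.
Line 3 (62.62, Talune, 1,392 units, $69,126.72):
Base rate for 62.62 is 31%.
Additional duty on 62.62 from Talune: +34.5%. Applied ad valorem rate: 31% + 34.5% = 65.5%.
Duty = $69,126.72 × 65.5% = $45,278.00.
Line 4 (18.80, Eriara, 842 kg, $24,148.56):
Base rate for 18.80 is $6.98/kg.
Duty = 842 × $6.98 = $5,877.16.
Total = $1,585.62 + $0.00 + $45,278.00 + $5,877.16 = $52,740.78.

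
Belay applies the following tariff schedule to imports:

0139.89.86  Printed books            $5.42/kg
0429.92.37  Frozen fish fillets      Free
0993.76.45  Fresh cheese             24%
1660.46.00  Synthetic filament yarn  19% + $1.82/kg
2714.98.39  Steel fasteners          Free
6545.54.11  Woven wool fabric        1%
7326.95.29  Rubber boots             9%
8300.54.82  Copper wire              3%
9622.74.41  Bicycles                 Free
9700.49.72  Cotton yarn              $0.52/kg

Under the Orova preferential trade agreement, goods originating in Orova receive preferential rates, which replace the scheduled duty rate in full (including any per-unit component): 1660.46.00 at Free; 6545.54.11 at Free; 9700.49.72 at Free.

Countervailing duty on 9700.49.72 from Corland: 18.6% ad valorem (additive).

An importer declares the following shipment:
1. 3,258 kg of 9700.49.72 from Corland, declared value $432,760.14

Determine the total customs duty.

$82,187.55

Line 1 (9700.49.72, Corland, 3,258 kg, $432,760.14):
Base rate for 9700.49.72 is $0.52/kg.
9700.49.72 has an FTA preferential rate, but origin Corland is not Orova; base rate stands.
Additional duty on 9700.49.72 from Corland: +18.6% ad valorem. Applied ad valorem rate = 18.6%.
Duty = $432,760.14 × 18.6% + 3,258 × $0.52 = $82,187.55.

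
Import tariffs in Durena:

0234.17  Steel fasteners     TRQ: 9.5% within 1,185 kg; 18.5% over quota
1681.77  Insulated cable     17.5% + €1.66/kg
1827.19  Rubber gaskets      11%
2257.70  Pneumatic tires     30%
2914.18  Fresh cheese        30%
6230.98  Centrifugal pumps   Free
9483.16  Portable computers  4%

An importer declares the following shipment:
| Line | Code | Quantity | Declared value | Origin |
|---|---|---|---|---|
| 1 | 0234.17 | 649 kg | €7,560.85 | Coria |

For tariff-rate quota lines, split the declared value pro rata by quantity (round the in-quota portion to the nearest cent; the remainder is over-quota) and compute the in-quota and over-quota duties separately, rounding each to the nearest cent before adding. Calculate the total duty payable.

€718.28

Line 1 (0234.17, Coria, 649 kg, €7,560.85):
Code 0234.17 is under a tariff-rate quota (threshold 1,185 kg). Quantity 649 kg is within the quota, so the in-quota rate 9.5% applies to the full value.
Duty = €7,560.85 × 9.5% = €718.28.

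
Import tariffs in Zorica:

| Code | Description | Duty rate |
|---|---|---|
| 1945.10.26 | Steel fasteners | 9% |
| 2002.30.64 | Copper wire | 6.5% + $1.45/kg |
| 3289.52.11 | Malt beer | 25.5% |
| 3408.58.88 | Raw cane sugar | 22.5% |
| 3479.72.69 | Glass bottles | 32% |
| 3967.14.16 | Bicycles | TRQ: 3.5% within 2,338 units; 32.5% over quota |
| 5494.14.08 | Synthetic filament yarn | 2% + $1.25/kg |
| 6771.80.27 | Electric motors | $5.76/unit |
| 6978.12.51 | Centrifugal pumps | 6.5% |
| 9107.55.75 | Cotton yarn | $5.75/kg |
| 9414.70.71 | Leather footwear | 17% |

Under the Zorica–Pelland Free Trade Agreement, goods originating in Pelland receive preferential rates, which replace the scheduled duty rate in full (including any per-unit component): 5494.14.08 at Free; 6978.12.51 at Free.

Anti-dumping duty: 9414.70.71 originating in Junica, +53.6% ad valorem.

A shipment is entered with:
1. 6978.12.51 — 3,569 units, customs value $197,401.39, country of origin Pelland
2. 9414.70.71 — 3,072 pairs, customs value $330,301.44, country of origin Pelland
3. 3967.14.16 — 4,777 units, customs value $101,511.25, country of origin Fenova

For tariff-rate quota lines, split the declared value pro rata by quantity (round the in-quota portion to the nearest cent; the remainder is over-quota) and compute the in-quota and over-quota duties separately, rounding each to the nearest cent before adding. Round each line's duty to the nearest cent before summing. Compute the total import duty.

$74,734.47

Line 1 (6978.12.51, Pelland, 3,569 units, $197,401.39):
Base rate for 6978.12.51 is 6.5%.
Origin Pelland qualifies under the Zorica–Pelland agreement and 6978.12.51 is covered: preferential rate Free applies instead.
Duty = $197,401.39 × 0% = $0.00.
Line 2 (9414.70.71, Pelland, 3,072 pairs, $330,301.44):
Base rate for 9414.70.71 is 17%.
Origin Pelland is the FTA partner but 9414.70.71 is not on the preference list; base rate stands.
The additional-duty order on 9414.70.71 targets Junica, not Pelland; it does not apply.
Duty = $330,301.44 × 17% = $56,151.24.
Line 3 (3967.14.16, Fenova, 4,777 units, $101,511.25):
Code 3967.14.16 is under a tariff-rate quota (threshold 2,338 units). In-quota: 2,338 units at 3.5%; over-quota: 2,439 units at 32.5%.
Pro-rata value split: in-quota = $101,511.25 × 2,338/4,777 = $49,682.50; over-quota = $101,511.25 − $49,682.50 = $51,828.75.
In-quota duty = $49,682.50 × 3.5% = $1,738.89. Over-quota duty = $51,828.75 × 32.5% = $16,844.34.
Line duty = $1,738.89 + $16,844.34 = $18,583.23.
Total = $0.00 + $56,151.24 + $18,583.23 = $74,734.47.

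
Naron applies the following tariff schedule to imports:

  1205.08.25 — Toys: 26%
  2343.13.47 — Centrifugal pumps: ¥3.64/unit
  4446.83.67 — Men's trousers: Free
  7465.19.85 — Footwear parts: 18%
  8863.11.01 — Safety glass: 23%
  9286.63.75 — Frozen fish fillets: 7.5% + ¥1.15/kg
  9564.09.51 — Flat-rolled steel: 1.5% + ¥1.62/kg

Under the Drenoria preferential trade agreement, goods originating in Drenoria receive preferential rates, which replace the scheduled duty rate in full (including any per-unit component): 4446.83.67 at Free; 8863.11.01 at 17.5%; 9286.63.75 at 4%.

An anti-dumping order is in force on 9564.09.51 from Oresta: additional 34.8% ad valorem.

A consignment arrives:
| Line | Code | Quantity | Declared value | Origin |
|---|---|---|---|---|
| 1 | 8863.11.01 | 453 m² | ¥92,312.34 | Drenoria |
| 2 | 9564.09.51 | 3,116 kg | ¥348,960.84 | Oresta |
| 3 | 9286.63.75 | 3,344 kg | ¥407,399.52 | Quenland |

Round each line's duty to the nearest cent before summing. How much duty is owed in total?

Line 1 (8863.11.01, Drenoria, 453 m², ¥92,312.34):
Base rate for 8863.11.01 is 23%.
Origin Drenoria qualifies under the Naron–Drenoria agreement and 8863.11.01 is covered: preferential rate 17.5% applies instead.
Duty = ¥92,312.34 × 17.5% = ¥16,154.66.
Line 2 (9564.09.51, Oresta, 3,116 kg, ¥348,960.84):
Base rate for 9564.09.51 is 1.5% + ¥1.62/kg.
Additional duty on 9564.09.51 from Oresta: +34.8%. Applied ad valorem rate: 1.5% + 34.8% = 36.3%.
Duty = ¥348,960.84 × 36.3% + 3,116 × ¥1.62 = ¥131,720.70.
Line 3 (9286.63.75, Quenland, 3,344 kg, ¥407,399.52):
Base rate for 9286.63.75 is 7.5% + ¥1.15/kg.
9286.63.75 has an FTA preferential rate, but origin Quenland is not Drenoria; base rate stands.
Duty = ¥407,399.52 × 7.5% + 3,344 × ¥1.15 = ¥34,400.56.
Total = ¥16,154.66 + ¥131,720.70 + ¥34,400.56 = ¥182,275.92.

¥182,275.92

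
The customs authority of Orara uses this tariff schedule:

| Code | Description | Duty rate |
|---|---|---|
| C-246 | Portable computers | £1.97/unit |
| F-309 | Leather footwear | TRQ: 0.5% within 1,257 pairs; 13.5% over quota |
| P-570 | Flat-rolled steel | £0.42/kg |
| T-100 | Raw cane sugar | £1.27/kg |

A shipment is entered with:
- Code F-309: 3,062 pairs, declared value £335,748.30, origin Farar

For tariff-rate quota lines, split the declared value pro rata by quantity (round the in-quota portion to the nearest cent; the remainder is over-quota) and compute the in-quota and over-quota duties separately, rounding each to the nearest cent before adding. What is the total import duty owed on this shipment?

£27,408.11

Line 1 (F-309, Farar, 3,062 pairs, £335,748.30):
Code F-309 is under a tariff-rate quota (threshold 1,257 pairs). In-quota: 1,257 pairs at 0.5%; over-quota: 1,805 pairs at 13.5%.
Pro-rata value split: in-quota = £335,748.30 × 1,257/3,062 = £137,830.05; over-quota = £335,748.30 − £137,830.05 = £197,918.25.
In-quota duty = £137,830.05 × 0.5% = £689.15. Over-quota duty = £197,918.25 × 13.5% = £26,718.96.
Line duty = £689.15 + £26,718.96 = £27,408.11.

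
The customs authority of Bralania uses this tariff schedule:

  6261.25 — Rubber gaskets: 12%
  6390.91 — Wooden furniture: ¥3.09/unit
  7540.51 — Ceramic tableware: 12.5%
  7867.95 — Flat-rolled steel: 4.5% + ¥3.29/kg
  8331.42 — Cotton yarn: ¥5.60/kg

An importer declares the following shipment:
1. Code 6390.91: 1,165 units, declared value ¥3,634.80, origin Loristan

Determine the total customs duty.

¥3,599.85

Line 1 (6390.91, Loristan, 1,165 units, ¥3,634.80):
Base rate for 6390.91 is ¥3.09/unit.
Duty = 1,165 × ¥3.09 = ¥3,599.85.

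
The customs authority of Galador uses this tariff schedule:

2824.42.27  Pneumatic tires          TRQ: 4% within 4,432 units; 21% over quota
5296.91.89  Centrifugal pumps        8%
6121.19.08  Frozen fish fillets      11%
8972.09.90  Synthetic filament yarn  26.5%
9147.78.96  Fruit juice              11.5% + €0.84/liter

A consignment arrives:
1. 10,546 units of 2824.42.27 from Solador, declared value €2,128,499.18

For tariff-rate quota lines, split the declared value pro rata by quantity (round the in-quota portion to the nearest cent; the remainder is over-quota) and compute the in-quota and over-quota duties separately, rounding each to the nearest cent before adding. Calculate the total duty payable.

€294,918.03

Line 1 (2824.42.27, Solador, 10,546 units, €2,128,499.18):
Code 2824.42.27 is under a tariff-rate quota (threshold 4,432 units). In-quota: 4,432 units at 4%; over-quota: 6,114 units at 21%.
Pro-rata value split: in-quota = €2,128,499.18 × 4,432/10,546 = €894,510.56; over-quota = €2,128,499.18 − €894,510.56 = €1,233,988.62.
In-quota duty = €894,510.56 × 4% = €35,780.42. Over-quota duty = €1,233,988.62 × 21% = €259,137.61.
Line duty = €35,780.42 + €259,137.61 = €294,918.03.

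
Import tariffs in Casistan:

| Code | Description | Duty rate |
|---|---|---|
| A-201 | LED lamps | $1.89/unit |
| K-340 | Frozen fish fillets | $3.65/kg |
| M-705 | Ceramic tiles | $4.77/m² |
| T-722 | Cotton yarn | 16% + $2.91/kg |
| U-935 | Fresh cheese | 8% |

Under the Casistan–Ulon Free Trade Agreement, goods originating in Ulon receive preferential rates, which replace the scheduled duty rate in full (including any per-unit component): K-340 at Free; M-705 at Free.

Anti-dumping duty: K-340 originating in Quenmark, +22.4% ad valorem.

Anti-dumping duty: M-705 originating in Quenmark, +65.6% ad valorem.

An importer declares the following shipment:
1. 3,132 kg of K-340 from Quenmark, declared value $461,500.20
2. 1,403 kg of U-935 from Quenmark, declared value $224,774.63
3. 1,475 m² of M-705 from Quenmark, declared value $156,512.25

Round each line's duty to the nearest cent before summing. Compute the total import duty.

Line 1 (K-340, Quenmark, 3,132 kg, $461,500.20):
Base rate for K-340 is $3.65/kg.
K-340 has an FTA preferential rate, but origin Quenmark is not Ulon; base rate stands.
Additional duty on K-340 from Quenmark: +22.4% ad valorem. Applied ad valorem rate = 22.4%.
Duty = $461,500.20 × 22.4% + 3,132 × $3.65 = $114,807.84.
Line 2 (U-935, Quenmark, 1,403 kg, $224,774.63):
Base rate for U-935 is 8%.
Duty = $224,774.63 × 8% = $17,981.97.
Line 3 (M-705, Quenmark, 1,475 m², $156,512.25):
Base rate for M-705 is $4.77/m².
M-705 has an FTA preferential rate, but origin Quenmark is not Ulon; base rate stands.
Additional duty on M-705 from Quenmark: +65.6% ad valorem. Applied ad valorem rate = 65.6%.
Duty = $156,512.25 × 65.6% + 1,475 × $4.77 = $109,707.79.
Total = $114,807.84 + $17,981.97 + $109,707.79 = $242,497.60.

$242,497.60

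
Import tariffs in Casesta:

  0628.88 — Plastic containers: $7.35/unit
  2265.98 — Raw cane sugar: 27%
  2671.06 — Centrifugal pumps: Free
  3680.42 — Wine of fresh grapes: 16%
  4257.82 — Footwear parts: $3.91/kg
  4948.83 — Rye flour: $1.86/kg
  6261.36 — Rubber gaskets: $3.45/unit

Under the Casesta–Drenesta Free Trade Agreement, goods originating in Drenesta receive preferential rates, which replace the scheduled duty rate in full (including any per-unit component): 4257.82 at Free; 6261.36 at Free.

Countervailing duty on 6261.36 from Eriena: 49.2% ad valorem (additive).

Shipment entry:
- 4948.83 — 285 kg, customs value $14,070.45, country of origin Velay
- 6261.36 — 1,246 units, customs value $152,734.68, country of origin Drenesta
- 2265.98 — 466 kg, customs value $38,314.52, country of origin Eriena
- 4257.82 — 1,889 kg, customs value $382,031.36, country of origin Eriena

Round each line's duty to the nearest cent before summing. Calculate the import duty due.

$18,261.01

Line 1 (4948.83, Velay, 285 kg, $14,070.45):
Base rate for 4948.83 is $1.86/kg.
Duty = 285 × $1.86 = $530.10.
Line 2 (6261.36, Drenesta, 1,246 units, $152,734.68):
Base rate for 6261.36 is $3.45/unit.
Origin Drenesta qualifies under the Casesta–Drenesta agreement and 6261.36 is covered: preferential rate Free applies instead.
The additional-duty order on 6261.36 targets Eriena, not Drenesta; it does not apply.
Duty = $152,734.68 × 0% = $0.00.
Line 3 (2265.98, Eriena, 466 kg, $38,314.52):
Base rate for 2265.98 is 27%.
Duty = $38,314.52 × 27% = $10,344.92.
Line 4 (4257.82, Eriena, 1,889 kg, $382,031.36):
Base rate for 4257.82 is $3.91/kg.
4257.82 has an FTA preferential rate, but origin Eriena is not Drenesta; base rate stands.
Duty = 1,889 × $3.91 = $7,385.99.
Total = $530.10 + $0.00 + $10,344.92 + $7,385.99 = $18,261.01.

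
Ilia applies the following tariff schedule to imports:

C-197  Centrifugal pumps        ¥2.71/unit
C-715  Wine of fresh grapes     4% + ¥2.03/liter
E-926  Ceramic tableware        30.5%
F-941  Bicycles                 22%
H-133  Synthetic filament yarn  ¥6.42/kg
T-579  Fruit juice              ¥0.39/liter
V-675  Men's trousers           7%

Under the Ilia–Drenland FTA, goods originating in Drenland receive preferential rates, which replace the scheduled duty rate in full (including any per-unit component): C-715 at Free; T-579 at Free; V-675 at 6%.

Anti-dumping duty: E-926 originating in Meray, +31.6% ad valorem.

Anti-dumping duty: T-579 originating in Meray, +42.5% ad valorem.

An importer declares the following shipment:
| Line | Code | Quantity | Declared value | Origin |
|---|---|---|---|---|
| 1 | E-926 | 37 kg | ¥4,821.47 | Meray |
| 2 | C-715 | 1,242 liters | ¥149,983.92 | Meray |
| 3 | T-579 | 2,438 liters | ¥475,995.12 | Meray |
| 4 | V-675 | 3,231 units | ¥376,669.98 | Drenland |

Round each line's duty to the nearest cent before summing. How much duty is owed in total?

¥237,363.70

Line 1 (E-926, Meray, 37 kg, ¥4,821.47):
Base rate for E-926 is 30.5%.
Additional duty on E-926 from Meray: +31.6%. Applied ad valorem rate: 30.5% + 31.6% = 62.1%.
Duty = ¥4,821.47 × 62.1% = ¥2,994.13.
Line 2 (C-715, Meray, 1,242 liters, ¥149,983.92):
Base rate for C-715 is 4% + ¥2.03/liter.
C-715 has an FTA preferential rate, but origin Meray is not Drenland; base rate stands.
Duty = ¥149,983.92 × 4% + 1,242 × ¥2.03 = ¥8,520.62.
Line 3 (T-579, Meray, 2,438 liters, ¥475,995.12):
Base rate for T-579 is ¥0.39/liter.
T-579 has an FTA preferential rate, but origin Meray is not Drenland; base rate stands.
Additional duty on T-579 from Meray: +42.5% ad valorem. Applied ad valorem rate = 42.5%.
Duty = ¥475,995.12 × 42.5% + 2,438 × ¥0.39 = ¥203,248.75.
Line 4 (V-675, Drenland, 3,231 units, ¥376,669.98):
Base rate for V-675 is 7%.
Origin Drenland qualifies under the Ilia–Drenland agreement and V-675 is covered: preferential rate 6% applies instead.
Duty = ¥376,669.98 × 6% = ¥22,600.20.
Total = ¥2,994.13 + ¥8,520.62 + ¥203,248.75 + ¥22,600.20 = ¥237,363.70.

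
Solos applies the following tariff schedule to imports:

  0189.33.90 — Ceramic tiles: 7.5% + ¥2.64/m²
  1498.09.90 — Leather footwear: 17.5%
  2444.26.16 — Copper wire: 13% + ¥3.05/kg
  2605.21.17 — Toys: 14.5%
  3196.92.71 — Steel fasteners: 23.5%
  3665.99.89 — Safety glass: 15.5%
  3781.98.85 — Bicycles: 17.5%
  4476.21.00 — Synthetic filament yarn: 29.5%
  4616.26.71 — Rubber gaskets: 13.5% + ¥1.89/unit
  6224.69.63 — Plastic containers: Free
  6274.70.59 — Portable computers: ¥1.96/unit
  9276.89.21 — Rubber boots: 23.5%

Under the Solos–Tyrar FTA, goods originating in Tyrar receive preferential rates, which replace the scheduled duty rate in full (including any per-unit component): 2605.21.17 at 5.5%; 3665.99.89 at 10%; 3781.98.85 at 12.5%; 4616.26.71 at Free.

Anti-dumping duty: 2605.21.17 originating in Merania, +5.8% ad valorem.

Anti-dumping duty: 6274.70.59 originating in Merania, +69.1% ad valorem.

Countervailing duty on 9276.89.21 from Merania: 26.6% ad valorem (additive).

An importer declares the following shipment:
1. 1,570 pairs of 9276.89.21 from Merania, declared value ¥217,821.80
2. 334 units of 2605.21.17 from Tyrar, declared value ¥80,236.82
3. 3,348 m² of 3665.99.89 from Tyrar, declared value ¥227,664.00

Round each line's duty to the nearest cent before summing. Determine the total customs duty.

Line 1 (9276.89.21, Merania, 1,570 pairs, ¥217,821.80):
Base rate for 9276.89.21 is 23.5%.
Additional duty on 9276.89.21 from Merania: +26.6%. Applied ad valorem rate: 23.5% + 26.6% = 50.1%.
Duty = ¥217,821.80 × 50.1% = ¥109,128.72.
Line 2 (2605.21.17, Tyrar, 334 units, ¥80,236.82):
Base rate for 2605.21.17 is 14.5%.
Origin Tyrar qualifies under the Solos–Tyrar agreement and 2605.21.17 is covered: preferential rate 5.5% applies instead.
The additional-duty order on 2605.21.17 targets Merania, not Tyrar; it does not apply.
Duty = ¥80,236.82 × 5.5% = ¥4,413.03.
Line 3 (3665.99.89, Tyrar, 3,348 m², ¥227,664.00):
Base rate for 3665.99.89 is 15.5%.
Origin Tyrar qualifies under the Solos–Tyrar agreement and 3665.99.89 is covered: preferential rate 10% applies instead.
Duty = ¥227,664.00 × 10% = ¥22,766.40.
Total = ¥109,128.72 + ¥4,413.03 + ¥22,766.40 = ¥136,308.15.

¥136,308.15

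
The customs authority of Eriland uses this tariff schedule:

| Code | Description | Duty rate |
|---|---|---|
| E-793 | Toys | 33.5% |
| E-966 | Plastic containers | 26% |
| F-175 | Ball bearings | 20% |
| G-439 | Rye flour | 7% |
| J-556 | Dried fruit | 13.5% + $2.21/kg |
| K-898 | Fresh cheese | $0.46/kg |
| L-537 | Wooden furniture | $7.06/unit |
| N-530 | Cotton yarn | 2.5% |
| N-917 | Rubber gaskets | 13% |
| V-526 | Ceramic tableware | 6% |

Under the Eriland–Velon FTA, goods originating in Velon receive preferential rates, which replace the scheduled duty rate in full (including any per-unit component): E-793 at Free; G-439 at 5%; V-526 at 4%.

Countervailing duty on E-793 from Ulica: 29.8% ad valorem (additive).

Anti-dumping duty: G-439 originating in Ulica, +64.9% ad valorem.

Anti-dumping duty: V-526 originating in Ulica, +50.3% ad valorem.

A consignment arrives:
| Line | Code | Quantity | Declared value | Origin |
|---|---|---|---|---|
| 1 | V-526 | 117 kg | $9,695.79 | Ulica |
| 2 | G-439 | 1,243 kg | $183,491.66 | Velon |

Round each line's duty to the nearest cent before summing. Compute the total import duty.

Line 1 (V-526, Ulica, 117 kg, $9,695.79):
Base rate for V-526 is 6%.
V-526 has an FTA preferential rate, but origin Ulica is not Velon; base rate stands.
Additional duty on V-526 from Ulica: +50.3%. Applied ad valorem rate: 6% + 50.3% = 56.3%.
Duty = $9,695.79 × 56.3% = $5,458.73.
Line 2 (G-439, Velon, 1,243 kg, $183,491.66):
Base rate for G-439 is 7%.
Origin Velon qualifies under the Eriland–Velon agreement and G-439 is covered: preferential rate 5% applies instead.
The additional-duty order on G-439 targets Ulica, not Velon; it does not apply.
Duty = $183,491.66 × 5% = $9,174.58.
Total = $5,458.73 + $9,174.58 = $14,633.31.

$14,633.31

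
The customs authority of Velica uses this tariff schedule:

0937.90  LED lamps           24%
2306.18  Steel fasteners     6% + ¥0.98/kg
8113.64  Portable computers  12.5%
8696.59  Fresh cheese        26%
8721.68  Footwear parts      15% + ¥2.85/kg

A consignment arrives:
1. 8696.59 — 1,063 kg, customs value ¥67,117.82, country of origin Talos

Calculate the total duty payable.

¥17,450.63

Line 1 (8696.59, Talos, 1,063 kg, ¥67,117.82):
Base rate for 8696.59 is 26%.
Duty = ¥67,117.82 × 26% = ¥17,450.63.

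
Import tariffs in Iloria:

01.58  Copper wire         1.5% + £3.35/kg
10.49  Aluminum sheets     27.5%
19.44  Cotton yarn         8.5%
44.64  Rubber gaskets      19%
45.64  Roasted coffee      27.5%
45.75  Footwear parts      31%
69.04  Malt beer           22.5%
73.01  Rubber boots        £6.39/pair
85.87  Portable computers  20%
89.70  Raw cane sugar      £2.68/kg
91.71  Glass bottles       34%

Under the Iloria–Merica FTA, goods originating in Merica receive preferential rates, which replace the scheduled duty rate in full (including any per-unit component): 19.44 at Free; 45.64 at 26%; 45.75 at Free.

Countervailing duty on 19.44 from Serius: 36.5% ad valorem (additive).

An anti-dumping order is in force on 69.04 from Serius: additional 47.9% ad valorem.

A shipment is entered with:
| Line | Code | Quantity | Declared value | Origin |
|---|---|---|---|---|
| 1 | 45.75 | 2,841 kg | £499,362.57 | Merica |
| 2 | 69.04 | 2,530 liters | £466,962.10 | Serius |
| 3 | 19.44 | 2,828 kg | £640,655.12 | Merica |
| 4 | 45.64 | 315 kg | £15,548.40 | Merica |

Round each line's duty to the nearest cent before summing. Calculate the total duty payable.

£332,783.90

Line 1 (45.75, Merica, 2,841 kg, £499,362.57):
Base rate for 45.75 is 31%.
Origin Merica qualifies under the Iloria–Merica agreement and 45.75 is covered: preferential rate Free applies instead.
Duty = £499,362.57 × 0% = £0.00.
Line 2 (69.04, Serius, 2,530 liters, £466,962.10):
Base rate for 69.04 is 22.5%.
Additional duty on 69.04 from Serius: +47.9%. Applied ad valorem rate: 22.5% + 47.9% = 70.4%.
Duty = £466,962.10 × 70.4% = £328,741.32.
Line 3 (19.44, Merica, 2,828 kg, £640,655.12):
Base rate for 19.44 is 8.5%.
Origin Merica qualifies under the Iloria–Merica agreement and 19.44 is covered: preferential rate Free applies instead.
The additional-duty order on 19.44 targets Serius, not Merica; it does not apply.
Duty = £640,655.12 × 0% = £0.00.
Line 4 (45.64, Merica, 315 kg, £15,548.40):
Base rate for 45.64 is 27.5%.
Origin Merica qualifies under the Iloria–Merica agreement and 45.64 is covered: preferential rate 26% applies instead.
Duty = £15,548.40 × 26% = £4,042.58.
Total = £0.00 + £328,741.32 + £0.00 + £4,042.58 = £332,783.90.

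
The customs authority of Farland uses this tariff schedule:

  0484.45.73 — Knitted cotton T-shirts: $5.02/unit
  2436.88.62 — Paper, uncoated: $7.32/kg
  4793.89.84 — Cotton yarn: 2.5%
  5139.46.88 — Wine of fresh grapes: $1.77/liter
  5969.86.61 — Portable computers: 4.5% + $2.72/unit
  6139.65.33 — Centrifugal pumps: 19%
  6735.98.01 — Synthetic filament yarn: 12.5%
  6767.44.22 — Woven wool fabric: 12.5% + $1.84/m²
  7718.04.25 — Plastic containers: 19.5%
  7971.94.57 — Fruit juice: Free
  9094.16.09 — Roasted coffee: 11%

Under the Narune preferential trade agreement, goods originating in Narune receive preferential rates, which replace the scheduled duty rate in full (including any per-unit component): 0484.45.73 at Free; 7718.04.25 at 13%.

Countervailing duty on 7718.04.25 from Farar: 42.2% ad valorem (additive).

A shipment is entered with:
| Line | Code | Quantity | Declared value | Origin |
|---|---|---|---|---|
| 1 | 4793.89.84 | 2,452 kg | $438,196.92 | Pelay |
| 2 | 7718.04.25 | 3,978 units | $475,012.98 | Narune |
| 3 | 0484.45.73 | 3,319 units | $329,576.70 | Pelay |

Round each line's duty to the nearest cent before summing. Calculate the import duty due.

Line 1 (4793.89.84, Pelay, 2,452 kg, $438,196.92):
Base rate for 4793.89.84 is 2.5%.
Duty = $438,196.92 × 2.5% = $10,954.92.
Line 2 (7718.04.25, Narune, 3,978 units, $475,012.98):
Base rate for 7718.04.25 is 19.5%.
Origin Narune qualifies under the Farland–Narune agreement and 7718.04.25 is covered: preferential rate 13% applies instead.
The additional-duty order on 7718.04.25 targets Farar, not Narune; it does not apply.
Duty = $475,012.98 × 13% = $61,751.69.
Line 3 (0484.45.73, Pelay, 3,319 units, $329,576.70):
Base rate for 0484.45.73 is $5.02/unit.
0484.45.73 has an FTA preferential rate, but origin Pelay is not Narune; base rate stands.
Duty = 3,319 × $5.02 = $16,661.38.
Total = $10,954.92 + $61,751.69 + $16,661.38 = $89,367.99.

$89,367.99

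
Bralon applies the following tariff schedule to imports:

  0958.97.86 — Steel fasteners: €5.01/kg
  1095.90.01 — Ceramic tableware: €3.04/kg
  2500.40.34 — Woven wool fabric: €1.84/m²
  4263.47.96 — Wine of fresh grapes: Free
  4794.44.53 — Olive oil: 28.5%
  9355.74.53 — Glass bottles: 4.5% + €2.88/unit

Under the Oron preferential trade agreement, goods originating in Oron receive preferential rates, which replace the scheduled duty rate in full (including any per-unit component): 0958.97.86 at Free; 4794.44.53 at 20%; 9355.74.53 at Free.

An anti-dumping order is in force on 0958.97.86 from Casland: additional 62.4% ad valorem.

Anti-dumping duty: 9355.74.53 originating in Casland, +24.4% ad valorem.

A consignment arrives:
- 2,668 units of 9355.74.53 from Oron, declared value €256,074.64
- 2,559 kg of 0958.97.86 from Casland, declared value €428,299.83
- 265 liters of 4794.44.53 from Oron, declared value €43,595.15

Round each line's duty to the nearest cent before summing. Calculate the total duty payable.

€288,798.71

Line 1 (9355.74.53, Oron, 2,668 units, €256,074.64):
Base rate for 9355.74.53 is 4.5% + €2.88/unit.
Origin Oron qualifies under the Bralon–Oron agreement and 9355.74.53 is covered: preferential rate Free applies instead.
The additional-duty order on 9355.74.53 targets Casland, not Oron; it does not apply.
Duty = €256,074.64 × 0% = €0.00.
Line 2 (0958.97.86, Casland, 2,559 kg, €428,299.83):
Base rate for 0958.97.86 is €5.01/kg.
0958.97.86 has an FTA preferential rate, but origin Casland is not Oron; base rate stands.
Additional duty on 0958.97.86 from Casland: +62.4% ad valorem. Applied ad valorem rate = 62.4%.
Duty = €428,299.83 × 62.4% + 2,559 × €5.01 = €280,079.68.
Line 3 (4794.44.53, Oron, 265 liters, €43,595.15):
Base rate for 4794.44.53 is 28.5%.
Origin Oron qualifies under the Bralon–Oron agreement and 4794.44.53 is covered: preferential rate 20% applies instead.
Duty = €43,595.15 × 20% = €8,719.03.
Total = €0.00 + €280,079.68 + €8,719.03 = €288,798.71.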